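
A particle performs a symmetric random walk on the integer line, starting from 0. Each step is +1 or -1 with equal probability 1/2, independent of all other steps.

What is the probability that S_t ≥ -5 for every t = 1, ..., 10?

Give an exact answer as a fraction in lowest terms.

Let f(t,s) = #length-t paths at position s with S_1..S_t all ≥ -5.
f(t,s) = f(t-1,s-1) + f(t-1,s+1) for s ≥ -5; f(t,s) = 0 for s < -5.
t=0: f(0,0)=1
t=1: f(1,-1)=1 f(1,1)=1
t=2: f(2,-2)=1 f(2,0)=2 f(2,2)=1
t=3: f(3,-3)=1 f(3,-1)=3 f(3,1)=3 f(3,3)=1
t=4: f(4,-4)=1 f(4,-2)=4 f(4,0)=6 f(4,2)=4 f(4,4)=1
t=5: f(5,-5)=1 f(5,-3)=5 f(5,-1)=10 f(5,1)=10 f(5,3)=5 f(5,5)=1
t=6: f(6,-4)=6 f(6,-2)=15 f(6,0)=20 f(6,2)=15 f(6,4)=6 f(6,6)=1
t=7: f(7,-5)=6 f(7,-3)=21 f(7,-1)=35 f(7,1)=35 f(7,3)=21 f(7,5)=7 f(7,7)=1
t=8: f(8,-4)=27 f(8,-2)=56 f(8,0)=70 f(8,2)=56 f(8,4)=28 f(8,6)=8 f(8,8)=1
t=9: f(9,-5)=27 f(9,-3)=83 f(9,-1)=126 f(9,1)=126 f(9,3)=84 f(9,5)=36 f(9,7)=9 f(9,9)=1
t=10: f(10,-4)=110 f(10,-2)=209 f(10,0)=252 f(10,2)=210 f(10,4)=120 f(10,6)=45 f(10,8)=10 f(10,10)=1
Σ_s f(10,s) = 957
P = 957/1024 = 957/1024

Answer: 957/1024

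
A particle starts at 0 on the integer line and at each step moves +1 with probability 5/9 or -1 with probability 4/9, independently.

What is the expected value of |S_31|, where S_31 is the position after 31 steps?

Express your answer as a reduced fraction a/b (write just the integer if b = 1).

S_31 takes values m ≡ 1 (mod 2) with |m| ≤ 31; P(S_31=m) = C(31,(31+m)/2) · (5/9)^((31+m)/2) · (4/9)^((31-m)/2).
Distribution: P(S=-31)=4611686018427387904/381520424476945831628649898809, P(S=-29)=178702833214061281280/381520424476945831628649898809, P(S=-27)=1116892707587883008000/127173474825648610542883299603, P(S=-25)=40487360650060759040000/381520424476945831628649898809, P(S=-23)=354264405688031641600000/381520424476945831628649898809, P(S=-21)=88566101422007910400000/14130386091738734504764811067, P(S=-19)=1439199148107628544000000/42391158275216203514294433201, P(S=-17)=6424996196909056000000000/42391158275216203514294433201, P(S=-15)=8031245246136320000000000/14130386091738734504764811067, P(S=-13)=230898300826419200000000000/127173474825648610542883299603, P(S=-11)=634970327272652800000000000/127173474825648610542883299603, P(S=-9)=505090033057792000000000000/42391158275216203514294433201, P(S=-7)=3156812706611200000000000000/127173474825648610542883299603, P(S=-5)=5767253983232000000000000000/127173474825648610542883299603, P(S=-3)=1029866782720000000000000000/14130386091738734504764811067, P(S=-1)=4376933826560000000000000000/42391158275216203514294433201, P(S=1)=5471167283200000000000000000/42391158275216203514294433201, P(S=3)=2011458560000000000000000000/14130386091738734504764811067, P(S=5)=17600262400000000000000000000/127173474825648610542883299603, P(S=7)=15052856000000000000000000000/127173474825648610542883299603, P(S=9)=3763214000000000000000000000/42391158275216203514294433201, P(S=11)=7392027500000000000000000000/127173474825648610542883299603, P(S=13)=4200015625000000000000000000/127173474825648610542883299603, P(S=15)=228261718750000000000000000/14130386091738734504764811067, P(S=17)=285327148437500000000000000/42391158275216203514294433201, P(S=19)=99864501953125000000000000/42391158275216203514294433201, P(S=21)=9602355957031250000000000/14130386091738734504764811067, P(S=23)=60014724731445312500000000/381520424476945831628649898809, P(S=25)=10716915130615234375000000/381520424476945831628649898809, P(S=27)=461935997009277343750000/127173474825648610542883299603, P(S=29)=115483999252319335937500/381520424476945831628649898809, P(S=31)=4656612873077392578125/381520424476945831628649898809
E[|S_31|] = Σ_m |m|·P(S_31=m) = 24891087549088424603705361599/4710128697246244834921603689

Answer: 24891087549088424603705361599/4710128697246244834921603689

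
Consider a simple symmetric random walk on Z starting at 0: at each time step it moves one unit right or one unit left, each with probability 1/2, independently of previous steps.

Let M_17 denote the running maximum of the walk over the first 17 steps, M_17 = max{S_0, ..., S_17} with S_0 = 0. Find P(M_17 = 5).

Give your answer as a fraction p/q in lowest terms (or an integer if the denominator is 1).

Answer: 1547/16384

Derivation:
Let M_17 = max(S_0,...,S_17). Use the reflection principle: for j ≥ 1, #{paths with M_17 ≥ j} = #{S_17 ≥ j} + #{S_17 ≥ j+1}.
By reflection, #{M_17 ≥ 5} = #{S_17 ≥ 5} + #{S_17 ≥ 6} = 21778 + 9402 = 31180.
#{M_17 ≥ 6} = #{S_17 ≥ 6} + #{S_17 ≥ 7} = 9402 + 9402 = 18804.
#{M_17 = 5} = 31180 - 18804 = 12376.
P(M_17 = 5) = 12376/131072 = 1547/16384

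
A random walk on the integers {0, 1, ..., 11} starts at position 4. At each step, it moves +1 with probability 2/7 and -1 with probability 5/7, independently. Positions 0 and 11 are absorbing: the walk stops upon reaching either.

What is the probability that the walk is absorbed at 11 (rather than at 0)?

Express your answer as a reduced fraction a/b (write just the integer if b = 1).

Biased walk: p = 2/7, q = 5/7, r = q/p = 5/2
Gambler's ruin: P(hit 11 before 0 | start at 4) = (1 - r^a)/(1 - r^N)
r^4 = 625/16; r^11 = 48828125/2048
P = (1 - 625/16) / (1 - 48828125/2048) = -609/16 / -48826077/2048 = 25984/16275359

Answer: 25984/16275359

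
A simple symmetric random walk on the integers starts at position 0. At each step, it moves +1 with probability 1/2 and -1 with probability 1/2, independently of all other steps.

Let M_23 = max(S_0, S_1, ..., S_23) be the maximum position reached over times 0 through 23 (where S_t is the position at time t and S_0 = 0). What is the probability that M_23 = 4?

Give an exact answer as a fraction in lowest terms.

Let M_23 = max(S_0,...,S_23). Use the reflection principle: for j ≥ 1, #{paths with M_23 ≥ j} = #{S_23 ≥ j} + #{S_23 ≥ j+1}.
By reflection, #{M_23 ≥ 4} = #{S_23 ≥ 4} + #{S_23 ≥ 5} = 1698160 + 1698160 = 3396320.
#{M_23 ≥ 5} = #{S_23 ≥ 5} + #{S_23 ≥ 6} = 1698160 + 880970 = 2579130.
#{M_23 = 4} = 3396320 - 2579130 = 817190.
P(M_23 = 4) = 817190/8388608 = 408595/4194304

Answer: 408595/4194304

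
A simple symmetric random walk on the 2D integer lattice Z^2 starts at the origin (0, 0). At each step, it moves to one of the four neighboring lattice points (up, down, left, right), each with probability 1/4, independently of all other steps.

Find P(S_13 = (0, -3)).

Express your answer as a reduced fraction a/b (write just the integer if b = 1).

Let h be the number of horizontal steps (so 13-h are vertical). To end at (0,-3) need (h+0)/2 right-steps and ((13-h)-3)/2 up-steps.
Sum over h with 0 ≤ h ≤ 10, h ≡ 0 (mod 2), 13-h ≡ 1 (mod 2):
h=0: C(13,0)·C(0,0)·C(13,5) = 1·1·1287 = 1287
h=2: C(13,2)·C(2,1)·C(11,4) = 78·2·330 = 51480
h=4: C(13,4)·C(4,2)·C(9,3) = 715·6·84 = 360360
h=6: C(13,6)·C(6,3)·C(7,2) = 1716·20·21 = 720720
h=8: C(13,8)·C(8,4)·C(5,1) = 1287·70·5 = 450450
h=10: C(13,10)·C(10,5)·C(3,0) = 286·252·1 = 72072
Total favorable: 1656369
Total paths: 4^13 = 67108864
P = 1656369/67108864 = 1656369/67108864

Answer: 1656369/67108864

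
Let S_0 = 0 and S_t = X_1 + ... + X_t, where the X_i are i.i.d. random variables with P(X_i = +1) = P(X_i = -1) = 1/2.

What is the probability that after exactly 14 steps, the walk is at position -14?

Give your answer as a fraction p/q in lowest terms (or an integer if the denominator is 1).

To reach position -14 after 14 steps: need 0 steps of +1 and 14 of -1.
Favorable paths: C(14,0) = 1
Total paths: 2^14 = 16384
P = 1/16384 = 1/16384

Answer: 1/16384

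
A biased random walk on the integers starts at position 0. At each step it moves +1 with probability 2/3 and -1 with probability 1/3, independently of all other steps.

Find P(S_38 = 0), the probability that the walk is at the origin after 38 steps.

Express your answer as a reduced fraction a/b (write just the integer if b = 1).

To be at 0 after 38 steps: need exactly 19 steps of +1 and 19 of -1.
Number of such sequences: C(38,19) = 35345263800
Each has probability (2/3)^19 · (1/3)^19 = 524288/1350851717672992089
P = 35345263800 · 524288/1350851717672992089 = 6177032555724800/450283905890997363

Answer: 6177032555724800/450283905890997363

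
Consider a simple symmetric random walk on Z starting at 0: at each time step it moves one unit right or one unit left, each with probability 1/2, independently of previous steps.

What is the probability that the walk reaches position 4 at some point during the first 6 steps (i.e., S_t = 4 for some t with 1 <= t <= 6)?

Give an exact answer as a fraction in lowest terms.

Count via complement. Let g(t,s) = #length-t paths at position s with S_1..S_t all ≠ 4.
g(t,s) = g(t-1,s-1) + g(t-1,s+1) for s ≠ 4; g(t,4) = 0.
t=0: g(0,0)=1
t=1: g(1,-1)=1 g(1,1)=1
t=2: g(2,-2)=1 g(2,0)=2 g(2,2)=1
t=3: g(3,-3)=1 g(3,-1)=3 g(3,1)=3 g(3,3)=1
t=4: g(4,-4)=1 g(4,-2)=4 g(4,0)=6 g(4,2)=4
t=5: g(5,-5)=1 g(5,-3)=5 g(5,-1)=10 g(5,1)=10 g(5,3)=4
t=6: g(6,-6)=1 g(6,-4)=6 g(6,-2)=15 g(6,0)=20 g(6,2)=14
Paths never hitting 4: Σ_s g(6,s) = 56
Paths hitting 4: 2^6 - 56 = 8
P = 8/64 = 1/8

Answer: 1/8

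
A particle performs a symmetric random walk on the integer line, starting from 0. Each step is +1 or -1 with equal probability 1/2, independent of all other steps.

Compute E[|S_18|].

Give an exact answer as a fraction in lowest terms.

Answer: 109395/32768

Derivation:
S_18 takes values m ≡ 0 (mod 2) with |m| ≤ 18; P(S_18=m) = C(18,(18+m)/2)/2^18.
Total paths: 2^18 = 262144
Distribution: P(S=-18)=1/262144, P(S=-16)=18/262144, P(S=-14)=153/262144, P(S=-12)=816/262144, P(S=-10)=3060/262144, P(S=-8)=8568/262144, P(S=-6)=18564/262144, P(S=-4)=31824/262144, P(S=-2)=43758/262144, P(S=0)=48620/262144, P(S=2)=43758/262144, P(S=4)=31824/262144, P(S=6)=18564/262144, P(S=8)=8568/262144, P(S=10)=3060/262144, P(S=12)=816/262144, P(S=14)=153/262144, P(S=16)=18/262144, P(S=18)=1/262144
E[|S_18|] = Σ_m |m|·P(S_18=m) = 875160/262144 = 109395/32768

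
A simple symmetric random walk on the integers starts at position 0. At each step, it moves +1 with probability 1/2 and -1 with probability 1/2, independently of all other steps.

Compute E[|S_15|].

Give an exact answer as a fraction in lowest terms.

Answer: 6435/2048

Derivation:
S_15 takes values m ≡ 1 (mod 2) with |m| ≤ 15; P(S_15=m) = C(15,(15+m)/2)/2^15.
Total paths: 2^15 = 32768
Distribution: P(S=-15)=1/32768, P(S=-13)=15/32768, P(S=-11)=105/32768, P(S=-9)=455/32768, P(S=-7)=1365/32768, P(S=-5)=3003/32768, P(S=-3)=5005/32768, P(S=-1)=6435/32768, P(S=1)=6435/32768, P(S=3)=5005/32768, P(S=5)=3003/32768, P(S=7)=1365/32768, P(S=9)=455/32768, P(S=11)=105/32768, P(S=13)=15/32768, P(S=15)=1/32768
E[|S_15|] = Σ_m |m|·P(S_15=m) = 102960/32768 = 6435/2048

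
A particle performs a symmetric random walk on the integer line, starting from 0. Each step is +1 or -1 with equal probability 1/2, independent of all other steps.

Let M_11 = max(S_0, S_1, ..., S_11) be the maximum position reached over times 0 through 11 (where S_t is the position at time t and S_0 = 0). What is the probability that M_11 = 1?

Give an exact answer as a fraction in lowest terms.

Let M_11 = max(S_0,...,S_11). Use the reflection principle: for j ≥ 1, #{paths with M_11 ≥ j} = #{S_11 ≥ j} + #{S_11 ≥ j+1}.
By reflection, #{M_11 ≥ 1} = #{S_11 ≥ 1} + #{S_11 ≥ 2} = 1024 + 562 = 1586.
#{M_11 ≥ 2} = #{S_11 ≥ 2} + #{S_11 ≥ 3} = 562 + 562 = 1124.
#{M_11 = 1} = 1586 - 1124 = 462.
P(M_11 = 1) = 462/2048 = 231/1024

Answer: 231/1024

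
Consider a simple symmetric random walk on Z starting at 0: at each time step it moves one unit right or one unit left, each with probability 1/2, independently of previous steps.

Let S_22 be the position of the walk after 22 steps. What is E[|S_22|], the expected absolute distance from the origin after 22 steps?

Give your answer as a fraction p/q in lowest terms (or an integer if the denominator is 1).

S_22 takes values m ≡ 0 (mod 2) with |m| ≤ 22; P(S_22=m) = C(22,(22+m)/2)/2^22.
Total paths: 2^22 = 4194304
Distribution: P(S=-22)=1/4194304, P(S=-20)=22/4194304, P(S=-18)=231/4194304, P(S=-16)=1540/4194304, P(S=-14)=7315/4194304, P(S=-12)=26334/4194304, P(S=-10)=74613/4194304, P(S=-8)=170544/4194304, P(S=-6)=319770/4194304, P(S=-4)=497420/4194304, P(S=-2)=646646/4194304, P(S=0)=705432/4194304, P(S=2)=646646/4194304, P(S=4)=497420/4194304, P(S=6)=319770/4194304, P(S=8)=170544/4194304, P(S=10)=74613/4194304, P(S=12)=26334/4194304, P(S=14)=7315/4194304, P(S=16)=1540/4194304, P(S=18)=231/4194304, P(S=20)=22/4194304, P(S=22)=1/4194304
E[|S_22|] = Σ_m |m|·P(S_22=m) = 15519504/4194304 = 969969/262144

Answer: 969969/262144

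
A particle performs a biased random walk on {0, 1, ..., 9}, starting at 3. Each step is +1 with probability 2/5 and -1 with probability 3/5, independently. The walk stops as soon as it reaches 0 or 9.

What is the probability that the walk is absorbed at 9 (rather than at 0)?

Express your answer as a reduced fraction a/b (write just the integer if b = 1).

Answer: 64/1009

Derivation:
Biased walk: p = 2/5, q = 3/5, r = q/p = 3/2
Gambler's ruin: P(hit 9 before 0 | start at 3) = (1 - r^a)/(1 - r^N)
r^3 = 27/8; r^9 = 19683/512
P = (1 - 27/8) / (1 - 19683/512) = -19/8 / -19171/512 = 64/1009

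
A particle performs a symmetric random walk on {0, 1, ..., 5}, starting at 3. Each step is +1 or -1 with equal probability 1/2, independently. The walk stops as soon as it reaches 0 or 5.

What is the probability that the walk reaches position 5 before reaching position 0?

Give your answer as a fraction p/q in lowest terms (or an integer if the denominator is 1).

Answer: 3/5

Derivation:
Symmetric walk (p = 1/2): the harmonic-function argument gives P(hit 5 before 0 | start at 3) = a/N.
P = 3/5 = 3/5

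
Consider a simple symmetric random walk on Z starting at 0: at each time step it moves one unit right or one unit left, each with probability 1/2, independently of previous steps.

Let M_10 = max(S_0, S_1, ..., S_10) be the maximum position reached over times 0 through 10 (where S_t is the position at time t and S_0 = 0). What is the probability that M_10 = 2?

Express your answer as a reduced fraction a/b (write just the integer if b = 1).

Let M_10 = max(S_0,...,S_10). Use the reflection principle: for j ≥ 1, #{paths with M_10 ≥ j} = #{S_10 ≥ j} + #{S_10 ≥ j+1}.
By reflection, #{M_10 ≥ 2} = #{S_10 ≥ 2} + #{S_10 ≥ 3} = 386 + 176 = 562.
#{M_10 ≥ 3} = #{S_10 ≥ 3} + #{S_10 ≥ 4} = 176 + 176 = 352.
#{M_10 = 2} = 562 - 352 = 210.
P(M_10 = 2) = 210/1024 = 105/512

Answer: 105/512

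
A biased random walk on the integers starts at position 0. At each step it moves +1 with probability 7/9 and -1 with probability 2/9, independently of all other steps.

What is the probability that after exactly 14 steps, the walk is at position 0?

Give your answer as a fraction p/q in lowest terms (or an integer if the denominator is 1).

To be at 0 after 14 steps: need exactly 7 steps of +1 and 7 of -1.
Number of such sequences: C(14,7) = 3432
Each has probability (7/9)^7 · (2/9)^7 = 105413504/22876792454961
P = 3432 · 105413504/22876792454961 = 120593048576/7625597484987

Answer: 120593048576/7625597484987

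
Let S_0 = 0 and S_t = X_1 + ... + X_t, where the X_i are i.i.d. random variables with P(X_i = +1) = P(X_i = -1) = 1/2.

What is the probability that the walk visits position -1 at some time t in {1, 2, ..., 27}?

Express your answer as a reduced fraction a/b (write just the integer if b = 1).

Count via complement. Let g(t,s) = #length-t paths at position s with S_1..S_t all ≠ -1.
g(t,s) = g(t-1,s-1) + g(t-1,s+1) for s ≠ -1; g(t,-1) = 0.
t=0: g(0,0)=1
t=1: g(1,1)=1
t=2: g(2,0)=1 g(2,2)=1
t=3: g(3,1)=2 g(3,3)=1
t=4: g(4,0)=2 g(4,2)=3 g(4,4)=1
t=5: g(5,1)=5 g(5,3)=4 g(5,5)=1
t=6: g(6,0)=5 g(6,2)=9 g(6,4)=5 g(6,6)=1
t=7: g(7,1)=14 g(7,3)=14 g(7,5)=6 g(7,7)=1
t=8: g(8,0)=14 g(8,2)=28 g(8,4)=20 g(8,6)=7 g(8,8)=1
t=9: g(9,1)=42 g(9,3)=48 g(9,5)=27 g(9,7)=8 g(9,9)=1
t=10: g(10,0)=42 g(10,2)=90 g(10,4)=75 g(10,6)=35 g(10,8)=9 g(10,10)=1
t=11: g(11,1)=132 g(11,3)=165 g(11,5)=110 g(11,7)=44 g(11,9)=10 g(11,11)=1
t=12: g(12,0)=132 g(12,2)=297 g(12,4)=275 g(12,6)=154 g(12,8)=54 g(12,10)=11 g(12,12)=1
t=13: g(13,1)=429 g(13,3)=572 g(13,5)=429 g(13,7)=208 g(13,9)=65 g(13,11)=12 g(13,13)=1
t=14: g(14,0)=429 g(14,2)=1001 g(14,4)=1001 g(14,6)=637 g(14,8)=273 g(14,10)=77 g(14,12)=13 g(14,14)=1
t=15: g(15,1)=1430 g(15,3)=2002 g(15,5)=1638 g(15,7)=910 g(15,9)=350 g(15,11)=90 g(15,13)=14 g(15,15)=1
t=16: g(16,0)=1430 g(16,2)=3432 g(16,4)=3640 g(16,6)=2548 g(16,8)=1260 g(16,10)=440 g(16,12)=104 g(16,14)=15 g(16,16)=1
t=17: g(17,1)=4862 g(17,3)=7072 g(17,5)=6188 g(17,7)=3808 g(17,9)=1700 g(17,11)=544 g(17,13)=119 g(17,15)=16 g(17,17)=1
t=18: g(18,0)=4862 g(18,2)=11934 g(18,4)=13260 g(18,6)=9996 g(18,8)=5508 g(18,10)=2244 g(18,12)=663 g(18,14)=135 g(18,16)=17 g(18,18)=1
t=19: g(19,1)=16796 g(19,3)=25194 g(19,5)=23256 g(19,7)=15504 g(19,9)=7752 g(19,11)=2907 g(19,13)=798 g(19,15)=152 g(19,17)=18 g(19,19)=1
t=20: g(20,0)=16796 g(20,2)=41990 g(20,4)=48450 g(20,6)=38760 g(20,8)=23256 g(20,10)=10659 g(20,12)=3705 g(20,14)=950 g(20,16)=170 g(20,18)=19 g(20,20)=1
t=21: g(21,1)=58786 g(21,3)=90440 g(21,5)=87210 g(21,7)=62016 g(21,9)=33915 g(21,11)=14364 g(21,13)=4655 g(21,15)=1120 g(21,17)=189 g(21,19)=20 g(21,21)=1
t=22: g(22,0)=58786 g(22,2)=149226 g(22,4)=177650 g(22,6)=149226 g(22,8)=95931 g(22,10)=48279 g(22,12)=19019 g(22,14)=5775 g(22,16)=1309 g(22,18)=209 g(22,20)=21 g(22,22)=1
t=23: g(23,1)=208012 g(23,3)=326876 g(23,5)=326876 g(23,7)=245157 g(23,9)=144210 g(23,11)=67298 g(23,13)=24794 g(23,15)=7084 g(23,17)=1518 g(23,19)=230 g(23,21)=22 g(23,23)=1
t=24: g(24,0)=208012 g(24,2)=534888 g(24,4)=653752 g(24,6)=572033 g(24,8)=389367 g(24,10)=211508 g(24,12)=92092 g(24,14)=31878 g(24,16)=8602 g(24,18)=1748 g(24,20)=252 g(24,22)=23 g(24,24)=1
t=25: g(25,1)=742900 g(25,3)=1188640 g(25,5)=1225785 g(25,7)=961400 g(25,9)=600875 g(25,11)=303600 g(25,13)=123970 g(25,15)=40480 g(25,17)=10350 g(25,19)=2000 g(25,21)=275 g(25,23)=24 g(25,25)=1
t=26: g(26,0)=742900 g(26,2)=1931540 g(26,4)=2414425 g(26,6)=2187185 g(26,8)=1562275 g(26,10)=904475 g(26,12)=427570 g(26,14)=164450 g(26,16)=50830 g(26,18)=12350 g(26,20)=2275 g(26,22)=299 g(26,24)=25 g(26,26)=1
t=27: g(27,1)=2674440 g(27,3)=4345965 g(27,5)=4601610 g(27,7)=3749460 g(27,9)=2466750 g(27,11)=1332045 g(27,13)=592020 g(27,15)=215280 g(27,17)=63180 g(27,19)=14625 g(27,21)=2574 g(27,23)=324 g(27,25)=26 g(27,27)=1
Paths never hitting -1: Σ_s g(27,s) = 20058300
Paths hitting -1: 2^27 - 20058300 = 114159428
P = 114159428/134217728 = 28539857/33554432

Answer: 28539857/33554432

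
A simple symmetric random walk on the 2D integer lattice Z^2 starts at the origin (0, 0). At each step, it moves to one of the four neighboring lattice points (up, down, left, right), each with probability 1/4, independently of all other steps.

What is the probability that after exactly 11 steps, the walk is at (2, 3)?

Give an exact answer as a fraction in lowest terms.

Answer: 38115/2097152

Derivation:
Let h be the number of horizontal steps (so 11-h are vertical). To end at (2,3) need (h+2)/2 right-steps and ((11-h)+3)/2 up-steps.
Sum over h with 2 ≤ h ≤ 8, h ≡ 0 (mod 2), 11-h ≡ 1 (mod 2):
h=2: C(11,2)·C(2,2)·C(9,6) = 55·1·84 = 4620
h=4: C(11,4)·C(4,3)·C(7,5) = 330·4·21 = 27720
h=6: C(11,6)·C(6,4)·C(5,4) = 462·15·5 = 34650
h=8: C(11,8)·C(8,5)·C(3,3) = 165·56·1 = 9240
Total favorable: 76230
Total paths: 4^11 = 4194304
P = 76230/4194304 = 38115/2097152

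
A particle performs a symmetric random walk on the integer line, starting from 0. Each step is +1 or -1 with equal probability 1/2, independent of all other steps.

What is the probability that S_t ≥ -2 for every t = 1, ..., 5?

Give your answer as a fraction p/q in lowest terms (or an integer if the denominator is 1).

Let f(t,s) = #length-t paths at position s with S_1..S_t all ≥ -2.
f(t,s) = f(t-1,s-1) + f(t-1,s+1) for s ≥ -2; f(t,s) = 0 for s < -2.
t=0: f(0,0)=1
t=1: f(1,-1)=1 f(1,1)=1
t=2: f(2,-2)=1 f(2,0)=2 f(2,2)=1
t=3: f(3,-1)=3 f(3,1)=3 f(3,3)=1
t=4: f(4,-2)=3 f(4,0)=6 f(4,2)=4 f(4,4)=1
t=5: f(5,-1)=9 f(5,1)=10 f(5,3)=5 f(5,5)=1
Σ_s f(5,s) = 25
P = 25/32 = 25/32

Answer: 25/32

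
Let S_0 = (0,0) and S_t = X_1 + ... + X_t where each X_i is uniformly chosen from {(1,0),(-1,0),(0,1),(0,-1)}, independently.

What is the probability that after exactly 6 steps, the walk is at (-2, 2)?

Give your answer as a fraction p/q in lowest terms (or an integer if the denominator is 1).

Answer: 15/512

Derivation:
Let h be the number of horizontal steps (so 6-h are vertical). To end at (-2,2) need (h-2)/2 right-steps and ((6-h)+2)/2 up-steps.
Sum over h with 2 ≤ h ≤ 4, h ≡ 0 (mod 2), 6-h ≡ 0 (mod 2):
h=2: C(6,2)·C(2,0)·C(4,3) = 15·1·4 = 60
h=4: C(6,4)·C(4,1)·C(2,2) = 15·4·1 = 60
Total favorable: 120
Total paths: 4^6 = 4096
P = 120/4096 = 15/512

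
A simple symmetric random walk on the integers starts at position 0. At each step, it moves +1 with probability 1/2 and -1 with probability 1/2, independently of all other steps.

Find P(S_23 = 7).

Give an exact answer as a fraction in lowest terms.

Answer: 245157/4194304

Derivation:
To reach position 7 after 23 steps: need 15 steps of +1 and 8 of -1.
Favorable paths: C(23,15) = 490314
Total paths: 2^23 = 8388608
P = 490314/8388608 = 245157/4194304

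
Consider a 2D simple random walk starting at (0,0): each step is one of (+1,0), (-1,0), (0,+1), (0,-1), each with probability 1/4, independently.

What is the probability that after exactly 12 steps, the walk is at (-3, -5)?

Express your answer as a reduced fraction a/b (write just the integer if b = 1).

Answer: 3267/1048576

Derivation:
Let h be the number of horizontal steps (so 12-h are vertical). To end at (-3,-5) need (h-3)/2 right-steps and ((12-h)-5)/2 up-steps.
Sum over h with 3 ≤ h ≤ 7, h ≡ 1 (mod 2), 12-h ≡ 1 (mod 2):
h=3: C(12,3)·C(3,0)·C(9,2) = 220·1·36 = 7920
h=5: C(12,5)·C(5,1)·C(7,1) = 792·5·7 = 27720
h=7: C(12,7)·C(7,2)·C(5,0) = 792·21·1 = 16632
Total favorable: 52272
Total paths: 4^12 = 16777216
P = 52272/16777216 = 3267/1048576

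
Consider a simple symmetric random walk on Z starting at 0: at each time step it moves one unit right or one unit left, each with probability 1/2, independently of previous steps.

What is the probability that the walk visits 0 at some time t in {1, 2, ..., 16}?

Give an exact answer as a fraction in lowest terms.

Count via complement. Let g(t,s) = #length-t paths at position s with S_1..S_t all ≠ 0.
g(t,s) = g(t-1,s-1) + g(t-1,s+1) for s ≠ 0; g(t,0) = 0.
t=0: g(0,0)=1
t=1: g(1,-1)=1 g(1,1)=1
t=2: g(2,-2)=1 g(2,2)=1
t=3: g(3,-3)=1 g(3,-1)=1 g(3,1)=1 g(3,3)=1
t=4: g(4,-4)=1 g(4,-2)=2 g(4,2)=2 g(4,4)=1
t=5: g(5,-5)=1 g(5,-3)=3 g(5,-1)=2 g(5,1)=2 g(5,3)=3 g(5,5)=1
t=6: g(6,-6)=1 g(6,-4)=4 g(6,-2)=5 g(6,2)=5 g(6,4)=4 g(6,6)=1
t=7: g(7,-7)=1 g(7,-5)=5 g(7,-3)=9 g(7,-1)=5 g(7,1)=5 g(7,3)=9 g(7,5)=5 g(7,7)=1
t=8: g(8,-8)=1 g(8,-6)=6 g(8,-4)=14 g(8,-2)=14 g(8,2)=14 g(8,4)=14 g(8,6)=6 g(8,8)=1
t=9: g(9,-9)=1 g(9,-7)=7 g(9,-5)=20 g(9,-3)=28 g(9,-1)=14 g(9,1)=14 g(9,3)=28 g(9,5)=20 g(9,7)=7 g(9,9)=1
t=10: g(10,-10)=1 g(10,-8)=8 g(10,-6)=27 g(10,-4)=48 g(10,-2)=42 g(10,2)=42 g(10,4)=48 g(10,6)=27 g(10,8)=8 g(10,10)=1
t=11: g(11,-11)=1 g(11,-9)=9 g(11,-7)=35 g(11,-5)=75 g(11,-3)=90 g(11,-1)=42 g(11,1)=42 g(11,3)=90 g(11,5)=75 g(11,7)=35 g(11,9)=9 g(11,11)=1
t=12: g(12,-12)=1 g(12,-10)=10 g(12,-8)=44 g(12,-6)=110 g(12,-4)=165 g(12,-2)=132 g(12,2)=132 g(12,4)=165 g(12,6)=110 g(12,8)=44 g(12,10)=10 g(12,12)=1
t=13: g(13,-13)=1 g(13,-11)=11 g(13,-9)=54 g(13,-7)=154 g(13,-5)=275 g(13,-3)=297 g(13,-1)=132 g(13,1)=132 g(13,3)=297 g(13,5)=275 g(13,7)=154 g(13,9)=54 g(13,11)=11 g(13,13)=1
t=14: g(14,-14)=1 g(14,-12)=12 g(14,-10)=65 g(14,-8)=208 g(14,-6)=429 g(14,-4)=572 g(14,-2)=429 g(14,2)=429 g(14,4)=572 g(14,6)=429 g(14,8)=208 g(14,10)=65 g(14,12)=12 g(14,14)=1
t=15: g(15,-15)=1 g(15,-13)=13 g(15,-11)=77 g(15,-9)=273 g(15,-7)=637 g(15,-5)=1001 g(15,-3)=1001 g(15,-1)=429 g(15,1)=429 g(15,3)=1001 g(15,5)=1001 g(15,7)=637 g(15,9)=273 g(15,11)=77 g(15,13)=13 g(15,15)=1
t=16: g(16,-16)=1 g(16,-14)=14 g(16,-12)=90 g(16,-10)=350 g(16,-8)=910 g(16,-6)=1638 g(16,-4)=2002 g(16,-2)=1430 g(16,2)=1430 g(16,4)=2002 g(16,6)=1638 g(16,8)=910 g(16,10)=350 g(16,12)=90 g(16,14)=14 g(16,16)=1
Paths never hitting 0: Σ_s g(16,s) = 12870
Paths hitting 0: 2^16 - 12870 = 52666
P = 52666/65536 = 26333/32768

Answer: 26333/32768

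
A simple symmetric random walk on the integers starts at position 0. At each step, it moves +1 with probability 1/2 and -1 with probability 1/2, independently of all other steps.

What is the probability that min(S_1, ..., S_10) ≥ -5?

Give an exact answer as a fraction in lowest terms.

Answer: 957/1024

Derivation:
Let f(t,s) = #length-t paths at position s with S_1..S_t all ≥ -5.
f(t,s) = f(t-1,s-1) + f(t-1,s+1) for s ≥ -5; f(t,s) = 0 for s < -5.
t=0: f(0,0)=1
t=1: f(1,-1)=1 f(1,1)=1
t=2: f(2,-2)=1 f(2,0)=2 f(2,2)=1
t=3: f(3,-3)=1 f(3,-1)=3 f(3,1)=3 f(3,3)=1
t=4: f(4,-4)=1 f(4,-2)=4 f(4,0)=6 f(4,2)=4 f(4,4)=1
t=5: f(5,-5)=1 f(5,-3)=5 f(5,-1)=10 f(5,1)=10 f(5,3)=5 f(5,5)=1
t=6: f(6,-4)=6 f(6,-2)=15 f(6,0)=20 f(6,2)=15 f(6,4)=6 f(6,6)=1
t=7: f(7,-5)=6 f(7,-3)=21 f(7,-1)=35 f(7,1)=35 f(7,3)=21 f(7,5)=7 f(7,7)=1
t=8: f(8,-4)=27 f(8,-2)=56 f(8,0)=70 f(8,2)=56 f(8,4)=28 f(8,6)=8 f(8,8)=1
t=9: f(9,-5)=27 f(9,-3)=83 f(9,-1)=126 f(9,1)=126 f(9,3)=84 f(9,5)=36 f(9,7)=9 f(9,9)=1
t=10: f(10,-4)=110 f(10,-2)=209 f(10,0)=252 f(10,2)=210 f(10,4)=120 f(10,6)=45 f(10,8)=10 f(10,10)=1
Σ_s f(10,s) = 957
P = 957/1024 = 957/1024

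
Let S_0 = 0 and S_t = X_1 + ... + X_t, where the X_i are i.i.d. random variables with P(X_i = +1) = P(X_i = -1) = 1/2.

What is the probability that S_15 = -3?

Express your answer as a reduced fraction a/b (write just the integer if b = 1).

Answer: 5005/32768

Derivation:
To reach position -3 after 15 steps: need 6 steps of +1 and 9 of -1.
Favorable paths: C(15,6) = 5005
Total paths: 2^15 = 32768
P = 5005/32768 = 5005/32768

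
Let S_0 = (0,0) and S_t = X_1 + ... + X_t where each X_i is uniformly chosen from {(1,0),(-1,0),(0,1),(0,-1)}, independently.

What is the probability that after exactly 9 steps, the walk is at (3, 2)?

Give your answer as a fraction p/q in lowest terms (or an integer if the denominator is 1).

Answer: 567/32768

Derivation:
Let h be the number of horizontal steps (so 9-h are vertical). To end at (3,2) need (h+3)/2 right-steps and ((9-h)+2)/2 up-steps.
Sum over h with 3 ≤ h ≤ 7, h ≡ 1 (mod 2), 9-h ≡ 0 (mod 2):
h=3: C(9,3)·C(3,3)·C(6,4) = 84·1·15 = 1260
h=5: C(9,5)·C(5,4)·C(4,3) = 126·5·4 = 2520
h=7: C(9,7)·C(7,5)·C(2,2) = 36·21·1 = 756
Total favorable: 4536
Total paths: 4^9 = 262144
P = 4536/262144 = 567/32768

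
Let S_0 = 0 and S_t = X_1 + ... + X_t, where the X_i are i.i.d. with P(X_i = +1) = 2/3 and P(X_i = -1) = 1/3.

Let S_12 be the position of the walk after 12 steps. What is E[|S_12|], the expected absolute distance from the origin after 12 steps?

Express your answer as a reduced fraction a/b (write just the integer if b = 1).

Answer: 257372/59049

Derivation:
S_12 takes values m ≡ 0 (mod 2) with |m| ≤ 12; P(S_12=m) = C(12,(12+m)/2) · (2/3)^((12+m)/2) · (1/3)^((12-m)/2).
Distribution: P(S=-12)=1/531441, P(S=-10)=8/177147, P(S=-8)=88/177147, P(S=-6)=1760/531441, P(S=-4)=880/59049, P(S=-2)=2816/59049, P(S=0)=19712/177147, P(S=2)=11264/59049, P(S=4)=14080/59049, P(S=6)=112640/531441, P(S=8)=22528/177147, P(S=10)=8192/177147, P(S=12)=4096/531441
E[|S_12|] = Σ_m |m|·P(S_12=m) = 257372/59049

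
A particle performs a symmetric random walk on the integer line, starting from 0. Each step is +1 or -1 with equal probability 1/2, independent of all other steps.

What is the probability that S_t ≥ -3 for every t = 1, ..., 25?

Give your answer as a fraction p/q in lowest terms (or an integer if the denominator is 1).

Answer: 2414425/4194304

Derivation:
Let f(t,s) = #length-t paths at position s with S_1..S_t all ≥ -3.
f(t,s) = f(t-1,s-1) + f(t-1,s+1) for s ≥ -3; f(t,s) = 0 for s < -3.
t=0: f(0,0)=1
t=1: f(1,-1)=1 f(1,1)=1
t=2: f(2,-2)=1 f(2,0)=2 f(2,2)=1
t=3: f(3,-3)=1 f(3,-1)=3 f(3,1)=3 f(3,3)=1
t=4: f(4,-2)=4 f(4,0)=6 f(4,2)=4 f(4,4)=1
t=5: f(5,-3)=4 f(5,-1)=10 f(5,1)=10 f(5,3)=5 f(5,5)=1
t=6: f(6,-2)=14 f(6,0)=20 f(6,2)=15 f(6,4)=6 f(6,6)=1
t=7: f(7,-3)=14 f(7,-1)=34 f(7,1)=35 f(7,3)=21 f(7,5)=7 f(7,7)=1
t=8: f(8,-2)=48 f(8,0)=69 f(8,2)=56 f(8,4)=28 f(8,6)=8 f(8,8)=1
t=9: f(9,-3)=48 f(9,-1)=117 f(9,1)=125 f(9,3)=84 f(9,5)=36 f(9,7)=9 f(9,9)=1
t=10: f(10,-2)=165 f(10,0)=242 f(10,2)=209 f(10,4)=120 f(10,6)=45 f(10,8)=10 f(10,10)=1
t=11: f(11,-3)=165 f(11,-1)=407 f(11,1)=451 f(11,3)=329 f(11,5)=165 f(11,7)=55 f(11,9)=11 f(11,11)=1
t=12: f(12,-2)=572 f(12,0)=858 f(12,2)=780 f(12,4)=494 f(12,6)=220 f(12,8)=66 f(12,10)=12 f(12,12)=1
t=13: f(13,-3)=572 f(13,-1)=1430 f(13,1)=1638 f(13,3)=1274 f(13,5)=714 f(13,7)=286 f(13,9)=78 f(13,11)=13 f(13,13)=1
t=14: f(14,-2)=2002 f(14,0)=3068 f(14,2)=2912 f(14,4)=1988 f(14,6)=1000 f(14,8)=364 f(14,10)=91 f(14,12)=14 f(14,14)=1
t=15: f(15,-3)=2002 f(15,-1)=5070 f(15,1)=5980 f(15,3)=4900 f(15,5)=2988 f(15,7)=1364 f(15,9)=455 f(15,11)=105 f(15,13)=15 f(15,15)=1
t=16: f(16,-2)=7072 f(16,0)=11050 f(16,2)=10880 f(16,4)=7888 f(16,6)=4352 f(16,8)=1819 f(16,10)=560 f(16,12)=120 f(16,14)=16 f(16,16)=1
t=17: f(17,-3)=7072 f(17,-1)=18122 f(17,1)=21930 f(17,3)=18768 f(17,5)=12240 f(17,7)=6171 f(17,9)=2379 f(17,11)=680 f(17,13)=136 f(17,15)=17 f(17,17)=1
t=18: f(18,-2)=25194 f(18,0)=40052 f(18,2)=40698 f(18,4)=31008 f(18,6)=18411 f(18,8)=8550 f(18,10)=3059 f(18,12)=816 f(18,14)=153 f(18,16)=18 f(18,18)=1
t=19: f(19,-3)=25194 f(19,-1)=65246 f(19,1)=80750 f(19,3)=71706 f(19,5)=49419 f(19,7)=26961 f(19,9)=11609 f(19,11)=3875 f(19,13)=969 f(19,15)=171 f(19,17)=19 f(19,19)=1
t=20: f(20,-2)=90440 f(20,0)=145996 f(20,2)=152456 f(20,4)=121125 f(20,6)=76380 f(20,8)=38570 f(20,10)=15484 f(20,12)=4844 f(20,14)=1140 f(20,16)=190 f(20,18)=20 f(20,20)=1
t=21: f(21,-3)=90440 f(21,-1)=236436 f(21,1)=298452 f(21,3)=273581 f(21,5)=197505 f(21,7)=114950 f(21,9)=54054 f(21,11)=20328 f(21,13)=5984 f(21,15)=1330 f(21,17)=210 f(21,19)=21 f(21,21)=1
t=22: f(22,-2)=326876 f(22,0)=534888 f(22,2)=572033 f(22,4)=471086 f(22,6)=312455 f(22,8)=169004 f(22,10)=74382 f(22,12)=26312 f(22,14)=7314 f(22,16)=1540 f(22,18)=231 f(22,20)=22 f(22,22)=1
t=23: f(23,-3)=326876 f(23,-1)=861764 f(23,1)=1106921 f(23,3)=1043119 f(23,5)=783541 f(23,7)=481459 f(23,9)=243386 f(23,11)=100694 f(23,13)=33626 f(23,15)=8854 f(23,17)=1771 f(23,19)=253 f(23,21)=23 f(23,23)=1
t=24: f(24,-2)=1188640 f(24,0)=1968685 f(24,2)=2150040 f(24,4)=1826660 f(24,6)=1265000 f(24,8)=724845 f(24,10)=344080 f(24,12)=134320 f(24,14)=42480 f(24,16)=10625 f(24,18)=2024 f(24,20)=276 f(24,22)=24 f(24,24)=1
t=25: f(25,-3)=1188640 f(25,-1)=3157325 f(25,1)=4118725 f(25,3)=3976700 f(25,5)=3091660 f(25,7)=1989845 f(25,9)=1068925 f(25,11)=478400 f(25,13)=176800 f(25,15)=53105 f(25,17)=12649 f(25,19)=2300 f(25,21)=300 f(25,23)=25 f(25,25)=1
Σ_s f(25,s) = 19315400
P = 19315400/33554432 = 2414425/4194304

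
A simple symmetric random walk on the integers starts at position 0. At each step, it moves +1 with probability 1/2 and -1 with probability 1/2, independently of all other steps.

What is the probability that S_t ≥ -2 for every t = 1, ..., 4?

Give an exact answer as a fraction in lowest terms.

Let f(t,s) = #length-t paths at position s with S_1..S_t all ≥ -2.
f(t,s) = f(t-1,s-1) + f(t-1,s+1) for s ≥ -2; f(t,s) = 0 for s < -2.
t=0: f(0,0)=1
t=1: f(1,-1)=1 f(1,1)=1
t=2: f(2,-2)=1 f(2,0)=2 f(2,2)=1
t=3: f(3,-1)=3 f(3,1)=3 f(3,3)=1
t=4: f(4,-2)=3 f(4,0)=6 f(4,2)=4 f(4,4)=1
Σ_s f(4,s) = 14
P = 14/16 = 7/8

Answer: 7/8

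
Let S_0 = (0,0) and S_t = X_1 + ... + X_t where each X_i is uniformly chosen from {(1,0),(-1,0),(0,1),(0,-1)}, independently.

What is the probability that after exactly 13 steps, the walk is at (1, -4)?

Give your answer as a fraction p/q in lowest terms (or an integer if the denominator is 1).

Answer: 920205/67108864

Derivation:
Let h be the number of horizontal steps (so 13-h are vertical). To end at (1,-4) need (h+1)/2 right-steps and ((13-h)-4)/2 up-steps.
Sum over h with 1 ≤ h ≤ 9, h ≡ 1 (mod 2), 13-h ≡ 0 (mod 2):
h=1: C(13,1)·C(1,1)·C(12,4) = 13·1·495 = 6435
h=3: C(13,3)·C(3,2)·C(10,3) = 286·3·120 = 102960
h=5: C(13,5)·C(5,3)·C(8,2) = 1287·10·28 = 360360
h=7: C(13,7)·C(7,4)·C(6,1) = 1716·35·6 = 360360
h=9: C(13,9)·C(9,5)·C(4,0) = 715·126·1 = 90090
Total favorable: 920205
Total paths: 4^13 = 67108864
P = 920205/67108864 = 920205/67108864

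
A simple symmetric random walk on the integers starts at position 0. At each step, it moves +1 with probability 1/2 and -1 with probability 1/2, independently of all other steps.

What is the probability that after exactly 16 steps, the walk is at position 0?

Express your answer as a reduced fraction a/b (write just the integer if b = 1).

To return to 0 after 16 steps: need exactly 8 steps of +1 and 8 of -1.
Favorable paths: C(16,8) = 12870
Total paths: 2^16 = 65536
P = 12870/65536 = 6435/32768

Answer: 6435/32768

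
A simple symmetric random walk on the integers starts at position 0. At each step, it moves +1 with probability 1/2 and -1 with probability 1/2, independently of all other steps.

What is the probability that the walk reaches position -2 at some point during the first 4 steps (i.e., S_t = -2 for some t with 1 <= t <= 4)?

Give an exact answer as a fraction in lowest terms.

Answer: 3/8

Derivation:
Count via complement. Let g(t,s) = #length-t paths at position s with S_1..S_t all ≠ -2.
g(t,s) = g(t-1,s-1) + g(t-1,s+1) for s ≠ -2; g(t,-2) = 0.
t=0: g(0,0)=1
t=1: g(1,-1)=1 g(1,1)=1
t=2: g(2,0)=2 g(2,2)=1
t=3: g(3,-1)=2 g(3,1)=3 g(3,3)=1
t=4: g(4,0)=5 g(4,2)=4 g(4,4)=1
Paths never hitting -2: Σ_s g(4,s) = 10
Paths hitting -2: 2^4 - 10 = 6
P = 6/16 = 3/8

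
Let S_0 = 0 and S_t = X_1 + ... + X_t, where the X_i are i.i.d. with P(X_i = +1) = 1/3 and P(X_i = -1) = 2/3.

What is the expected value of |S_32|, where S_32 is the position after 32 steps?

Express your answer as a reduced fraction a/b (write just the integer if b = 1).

Answer: 2217534842490272/205891132094649

Derivation:
S_32 takes values m ≡ 0 (mod 2) with |m| ≤ 32; P(S_32=m) = C(32,(32+m)/2) · (1/3)^((32+m)/2) · (2/3)^((32-m)/2).
Distribution: P(S=-32)=4294967296/1853020188851841, P(S=-30)=68719476736/1853020188851841, P(S=-28)=532575944704/1853020188851841, P(S=-26)=2662879723520/1853020188851841, P(S=-24)=9652938997760/1853020188851841, P(S=-22)=27028229193728/1853020188851841, P(S=-20)=6757057298432/205891132094649, P(S=-18)=12548820697088/205891132094649, P(S=-16)=19607532339200/205891132094649, P(S=-14)=78430129356800/617673396283947, P(S=-12)=90194648760320/617673396283947, P(S=-10)=90194648760320/617673396283947, P(S=-8)=78920317665280/617673396283947, P(S=-6)=60707936665600/617673396283947, P(S=-4)=41194671308800/617673396283947, P(S=-2)=8238934261760/205891132094649, P(S=0)=4376933826560/205891132094649, P(S=2)=2059733565440/205891132094649, P(S=4)=2574666956800/617673396283947, P(S=6)=948561510400/617673396283947, P(S=8)=308282490880/617673396283947, P(S=10)=88080711680/617673396283947, P(S=12)=22020177920/617673396283947, P(S=14)=4786995200/617673396283947, P(S=16)=299187200/205891132094649, P(S=18)=47869952/205891132094649, P(S=20)=6444032/205891132094649, P(S=22)=6444032/1853020188851841, P(S=24)=575360/1853020188851841, P(S=26)=39680/1853020188851841, P(S=28)=1984/1853020188851841, P(S=30)=64/1853020188851841, P(S=32)=1/1853020188851841
E[|S_32|] = Σ_m |m|·P(S_32=m) = 2217534842490272/205891132094649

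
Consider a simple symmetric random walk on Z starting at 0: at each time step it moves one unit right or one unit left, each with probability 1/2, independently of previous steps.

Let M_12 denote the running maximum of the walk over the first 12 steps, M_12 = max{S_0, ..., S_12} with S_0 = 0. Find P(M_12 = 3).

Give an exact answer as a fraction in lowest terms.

Let M_12 = max(S_0,...,S_12). Use the reflection principle: for j ≥ 1, #{paths with M_12 ≥ j} = #{S_12 ≥ j} + #{S_12 ≥ j+1}.
By reflection, #{M_12 ≥ 3} = #{S_12 ≥ 3} + #{S_12 ≥ 4} = 794 + 794 = 1588.
#{M_12 ≥ 4} = #{S_12 ≥ 4} + #{S_12 ≥ 5} = 794 + 299 = 1093.
#{M_12 = 3} = 1588 - 1093 = 495.
P(M_12 = 3) = 495/4096 = 495/4096

Answer: 495/4096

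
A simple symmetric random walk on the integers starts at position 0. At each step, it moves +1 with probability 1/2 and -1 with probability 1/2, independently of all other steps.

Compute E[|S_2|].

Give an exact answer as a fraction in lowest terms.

Answer: 1

Derivation:
S_2 takes values m ≡ 0 (mod 2) with |m| ≤ 2; P(S_2=m) = C(2,(2+m)/2)/2^2.
Total paths: 2^2 = 4
Distribution: P(S=-2)=1/4, P(S=0)=2/4, P(S=2)=1/4
E[|S_2|] = Σ_m |m|·P(S_2=m) = 4/4 = 1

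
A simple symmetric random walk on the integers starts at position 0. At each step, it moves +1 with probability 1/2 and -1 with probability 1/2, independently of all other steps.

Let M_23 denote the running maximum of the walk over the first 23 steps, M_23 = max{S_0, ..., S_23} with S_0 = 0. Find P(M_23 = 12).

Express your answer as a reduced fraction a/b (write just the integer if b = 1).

Answer: 33649/8388608

Derivation:
Let M_23 = max(S_0,...,S_23). Use the reflection principle: for j ≥ 1, #{paths with M_23 ≥ j} = #{S_23 ≥ j} + #{S_23 ≥ j+1}.
By reflection, #{M_23 ≥ 12} = #{S_23 ≥ 12} + #{S_23 ≥ 13} = 44552 + 44552 = 89104.
#{M_23 ≥ 13} = #{S_23 ≥ 13} + #{S_23 ≥ 14} = 44552 + 10903 = 55455.
#{M_23 = 12} = 89104 - 55455 = 33649.
P(M_23 = 12) = 33649/8388608 = 33649/8388608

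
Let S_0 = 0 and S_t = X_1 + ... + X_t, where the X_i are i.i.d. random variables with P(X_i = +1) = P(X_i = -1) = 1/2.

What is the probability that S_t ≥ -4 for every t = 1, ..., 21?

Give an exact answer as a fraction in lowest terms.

Answer: 748391/1048576

Derivation:
Let f(t,s) = #length-t paths at position s with S_1..S_t all ≥ -4.
f(t,s) = f(t-1,s-1) + f(t-1,s+1) for s ≥ -4; f(t,s) = 0 for s < -4.
t=0: f(0,0)=1
t=1: f(1,-1)=1 f(1,1)=1
t=2: f(2,-2)=1 f(2,0)=2 f(2,2)=1
t=3: f(3,-3)=1 f(3,-1)=3 f(3,1)=3 f(3,3)=1
t=4: f(4,-4)=1 f(4,-2)=4 f(4,0)=6 f(4,2)=4 f(4,4)=1
t=5: f(5,-3)=5 f(5,-1)=10 f(5,1)=10 f(5,3)=5 f(5,5)=1
t=6: f(6,-4)=5 f(6,-2)=15 f(6,0)=20 f(6,2)=15 f(6,4)=6 f(6,6)=1
t=7: f(7,-3)=20 f(7,-1)=35 f(7,1)=35 f(7,3)=21 f(7,5)=7 f(7,7)=1
t=8: f(8,-4)=20 f(8,-2)=55 f(8,0)=70 f(8,2)=56 f(8,4)=28 f(8,6)=8 f(8,8)=1
t=9: f(9,-3)=75 f(9,-1)=125 f(9,1)=126 f(9,3)=84 f(9,5)=36 f(9,7)=9 f(9,9)=1
t=10: f(10,-4)=75 f(10,-2)=200 f(10,0)=251 f(10,2)=210 f(10,4)=120 f(10,6)=45 f(10,8)=10 f(10,10)=1
t=11: f(11,-3)=275 f(11,-1)=451 f(11,1)=461 f(11,3)=330 f(11,5)=165 f(11,7)=55 f(11,9)=11 f(11,11)=1
t=12: f(12,-4)=275 f(12,-2)=726 f(12,0)=912 f(12,2)=791 f(12,4)=495 f(12,6)=220 f(12,8)=66 f(12,10)=12 f(12,12)=1
t=13: f(13,-3)=1001 f(13,-1)=1638 f(13,1)=1703 f(13,3)=1286 f(13,5)=715 f(13,7)=286 f(13,9)=78 f(13,11)=13 f(13,13)=1
t=14: f(14,-4)=1001 f(14,-2)=2639 f(14,0)=3341 f(14,2)=2989 f(14,4)=2001 f(14,6)=1001 f(14,8)=364 f(14,10)=91 f(14,12)=14 f(14,14)=1
t=15: f(15,-3)=3640 f(15,-1)=5980 f(15,1)=6330 f(15,3)=4990 f(15,5)=3002 f(15,7)=1365 f(15,9)=455 f(15,11)=105 f(15,13)=15 f(15,15)=1
t=16: f(16,-4)=3640 f(16,-2)=9620 f(16,0)=12310 f(16,2)=11320 f(16,4)=7992 f(16,6)=4367 f(16,8)=1820 f(16,10)=560 f(16,12)=120 f(16,14)=16 f(16,16)=1
t=17: f(17,-3)=13260 f(17,-1)=21930 f(17,1)=23630 f(17,3)=19312 f(17,5)=12359 f(17,7)=6187 f(17,9)=2380 f(17,11)=680 f(17,13)=136 f(17,15)=17 f(17,17)=1
t=18: f(18,-4)=13260 f(18,-2)=35190 f(18,0)=45560 f(18,2)=42942 f(18,4)=31671 f(18,6)=18546 f(18,8)=8567 f(18,10)=3060 f(18,12)=816 f(18,14)=153 f(18,16)=18 f(18,18)=1
t=19: f(19,-3)=48450 f(19,-1)=80750 f(19,1)=88502 f(19,3)=74613 f(19,5)=50217 f(19,7)=27113 f(19,9)=11627 f(19,11)=3876 f(19,13)=969 f(19,15)=171 f(19,17)=19 f(19,19)=1
t=20: f(20,-4)=48450 f(20,-2)=129200 f(20,0)=169252 f(20,2)=163115 f(20,4)=124830 f(20,6)=77330 f(20,8)=38740 f(20,10)=15503 f(20,12)=4845 f(20,14)=1140 f(20,16)=190 f(20,18)=20 f(20,20)=1
t=21: f(21,-3)=177650 f(21,-1)=298452 f(21,1)=332367 f(21,3)=287945 f(21,5)=202160 f(21,7)=116070 f(21,9)=54243 f(21,11)=20348 f(21,13)=5985 f(21,15)=1330 f(21,17)=210 f(21,19)=21 f(21,21)=1
Σ_s f(21,s) = 1496782
P = 1496782/2097152 = 748391/1048576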